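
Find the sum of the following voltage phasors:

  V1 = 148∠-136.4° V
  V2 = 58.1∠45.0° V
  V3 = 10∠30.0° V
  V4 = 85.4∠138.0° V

Step 1 — Convert each phasor to rectangular form:
  V1 = 148·(cos(-136.4°) + j·sin(-136.4°)) = -107.2 - j102.1 V
  V2 = 58.1·(cos(45.0°) + j·sin(45.0°)) = 41.08 + j41.08 V
  V3 = 10·(cos(30.0°) + j·sin(30.0°)) = 8.66 + j5 V
  V4 = 85.4·(cos(138.0°) + j·sin(138.0°)) = -63.46 + j57.14 V
Step 2 — Sum components: V_total = -120.9 + j1.163 V.
Step 3 — Convert to polar: |V_total| = 120.9 V, ∠V_total = 179.4°.

V_total = 120.9∠179.4° V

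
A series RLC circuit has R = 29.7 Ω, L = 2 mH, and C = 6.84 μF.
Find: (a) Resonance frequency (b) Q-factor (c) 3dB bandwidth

Step 1 — Resonance: ω₀ = 1/√(LC) = 1/√(0.002·6.84e-06) = 8550 rad/s.
Step 2 — f₀ = ω₀/(2π) = 1361 Hz.
Step 3 — Series Q: Q = ω₀L/R = 8550·0.002/29.7 = 0.5757.
Step 4 — Bandwidth: Δω = ω₀/Q = 1.485e+04 rad/s; BW = Δω/(2π) = 2363 Hz.

(a) f₀ = 1361 Hz  (b) Q = 0.5757  (c) BW = 2363 Hz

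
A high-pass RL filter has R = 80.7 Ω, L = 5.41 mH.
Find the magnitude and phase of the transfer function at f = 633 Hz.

Step 1 — Angular frequency: ω = 2π·633 = 3977 rad/s.
Step 2 — Transfer function: H(jω) = jωL/(R + jωL).
Step 3 — Numerator jωL = j·21.52; denominator R + jωL = 80.7 + j21.52.
Step 4 — H = 0.06637 + j0.2489.
Step 5 — Magnitude: |H| = 0.2576 (-11.8 dB); phase: φ = 75.1°.

|H| = 0.2576 (-11.8 dB), φ = 75.1°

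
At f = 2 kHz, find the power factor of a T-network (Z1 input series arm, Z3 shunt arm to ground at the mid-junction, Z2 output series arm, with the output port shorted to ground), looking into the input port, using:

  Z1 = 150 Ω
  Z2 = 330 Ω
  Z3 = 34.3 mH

Step 1 — Angular frequency: ω = 2π·f = 2π·2000 = 1.257e+04 rad/s.
Step 2 — Component impedances:
  Z1: Z = R = 150 Ω
  Z2: Z = R = 330 Ω
  Z3: Z = jωL = j·1.257e+04·0.0343 = 0 + j431 Ω
Step 3 — With the output port shorted to ground, the output series arm Z2 runs from the junction to ground; the shunt arm Z3 also runs from the junction to ground. They appear in parallel: Z3 || Z2 = 208 + j159.3 Ω.
Step 4 — Series with input arm Z1: Z_in = Z1 + (Z3 || Z2) = 358 + j159.3 Ω = 391.9∠24.0° Ω.
Step 5 — Power factor: PF = cos(φ) = Re(Z)/|Z| = 358.05/391.88 = 0.9137.
Step 6 — Type: Im(Z) = 159.3 ⇒ lagging (phase φ = 24.0°).

PF = 0.9137 (lagging, φ = 24.0°)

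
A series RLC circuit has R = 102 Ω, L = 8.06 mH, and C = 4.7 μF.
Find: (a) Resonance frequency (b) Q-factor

Step 1 — Resonance condition Im(Z)=0 gives ω₀ = 1/√(LC).
Step 2 — ω₀ = 1/√(0.00806·4.7e-06) = 5138 rad/s.
Step 3 — f₀ = ω₀/(2π) = 817.7 Hz.
Step 4 — Series Q: Q = ω₀L/R = 5138·0.00806/102 = 0.406.

(a) f₀ = 817.7 Hz  (b) Q = 0.406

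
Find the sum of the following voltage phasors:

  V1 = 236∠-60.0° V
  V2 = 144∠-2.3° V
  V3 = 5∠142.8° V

Step 1 — Convert each phasor to rectangular form:
  V1 = 236·(cos(-60.0°) + j·sin(-60.0°)) = 118 - j204.4 V
  V2 = 144·(cos(-2.3°) + j·sin(-2.3°)) = 143.9 - j5.779 V
  V3 = 5·(cos(142.8°) + j·sin(142.8°)) = -3.983 + j3.023 V
Step 2 — Sum components: V_total = 257.9 - j207.1 V.
Step 3 — Convert to polar: |V_total| = 330.8 V, ∠V_total = -38.8°.

V_total = 330.8∠-38.8° V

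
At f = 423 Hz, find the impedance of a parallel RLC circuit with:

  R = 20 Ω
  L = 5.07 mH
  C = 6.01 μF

Step 1 — Angular frequency: ω = 2π·f = 2π·423 = 2658 rad/s.
Step 2 — Component impedances:
  R: Z = R = 20 Ω
  L: Z = jωL = j·2658·0.00507 = 0 + j13.47 Ω
  C: Z = 1/(jωC) = -j/(ω·C) = 0 - j62.6 Ω
Step 3 — Parallel combination: 1/Z_total = 1/R + 1/L + 1/C; Z_total = 8.487 + j9.885 Ω = 13.03∠49.4° Ω.

Z = 8.487 + j9.885 Ω = 13.03∠49.4° Ω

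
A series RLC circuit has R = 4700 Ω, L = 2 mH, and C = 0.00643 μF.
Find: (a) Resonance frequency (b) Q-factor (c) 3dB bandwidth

Step 1 — Resonance: ω₀ = 1/√(LC) = 1/√(0.002·6.43e-09) = 2.789e+05 rad/s.
Step 2 — f₀ = ω₀/(2π) = 4.438e+04 Hz.
Step 3 — Series Q: Q = ω₀L/R = 2.789e+05·0.002/4700 = 0.1187.
Step 4 — Bandwidth: Δω = ω₀/Q = 2.35e+06 rad/s; BW = Δω/(2π) = 3.74e+05 Hz.

(a) f₀ = 4.438e+04 Hz  (b) Q = 0.1187  (c) BW = 3.74e+05 Hz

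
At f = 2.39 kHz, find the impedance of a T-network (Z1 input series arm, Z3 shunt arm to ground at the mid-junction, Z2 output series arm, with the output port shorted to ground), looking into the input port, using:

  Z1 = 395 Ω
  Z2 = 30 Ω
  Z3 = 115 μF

Step 1 — Angular frequency: ω = 2π·f = 2π·2390 = 1.502e+04 rad/s.
Step 2 — Component impedances:
  Z1: Z = R = 395 Ω
  Z2: Z = R = 30 Ω
  Z3: Z = 1/(jωC) = -j/(ω·C) = 0 - j0.5791 Ω
Step 3 — With the output port shorted to ground, the output series arm Z2 runs from the junction to ground; the shunt arm Z3 also runs from the junction to ground. They appear in parallel: Z3 || Z2 = 0.01117 - j0.5788 Ω.
Step 4 — Series with input arm Z1: Z_in = Z1 + (Z3 || Z2) = 395 - j0.5788 Ω = 395∠-0.1° Ω.

Z = 395 - j0.5788 Ω = 395∠-0.1° Ω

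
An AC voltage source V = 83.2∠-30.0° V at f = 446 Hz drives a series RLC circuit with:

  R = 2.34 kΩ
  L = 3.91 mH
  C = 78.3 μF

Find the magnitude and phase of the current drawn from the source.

Step 1 — Angular frequency: ω = 2π·f = 2π·446 = 2802 rad/s.
Step 2 — Component impedances:
  R: Z = R = 2340 Ω
  L: Z = jωL = j·2802·0.00391 = 0 + j10.96 Ω
  C: Z = 1/(jωC) = -j/(ω·C) = 0 - j4.557 Ω
Step 3 — Series combination: Z_total = R + L + C = 2340 + j6.4 Ω = 2340∠0.2° Ω.
Step 4 — Source phasor: V = 83.2∠-30.0° V = 72.05 - j41.6 V.
Step 5 — Ohm's law: I = V / Z_total = (72.05 - j41.6) / (2340 + j6.4) = 0.03074 - j0.01786 A.
Step 6 — Convert to polar: |I| = 0.03556 A, ∠I = -30.2°.

I = 0.03556∠-30.2° A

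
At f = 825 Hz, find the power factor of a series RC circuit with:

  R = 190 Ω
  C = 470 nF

Step 1 — Angular frequency: ω = 2π·f = 2π·825 = 5184 rad/s.
Step 2 — Component impedances:
  R: Z = R = 190 Ω
  C: Z = 1/(jωC) = -j/(ω·C) = 0 - j410.5 Ω
Step 3 — Series combination: Z_total = R + C = 190 - j410.5 Ω = 452.3∠-65.2° Ω.
Step 4 — Power factor: PF = cos(φ) = Re(Z)/|Z| = 190/452.3 = 0.4201.
Step 5 — Type: Im(Z) = -410.5 ⇒ leading (phase φ = -65.2°).

PF = 0.4201 (leading, φ = -65.2°)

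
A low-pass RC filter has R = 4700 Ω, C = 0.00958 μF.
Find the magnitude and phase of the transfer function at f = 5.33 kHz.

Step 1 — Angular frequency: ω = 2π·5330 = 3.349e+04 rad/s.
Step 2 — Transfer function: H(jω) = 1/(1 + jωRC).
Step 3 — Denominator: 1 + jωRC = 1 + j·3.349e+04·4700·9.58e-09 = 1 + j1.508.
Step 4 — H = 0.3055 - j0.4606.
Step 5 — Magnitude: |H| = 0.5527 (-5.2 dB); phase: φ = -56.4°.

|H| = 0.5527 (-5.2 dB), φ = -56.4°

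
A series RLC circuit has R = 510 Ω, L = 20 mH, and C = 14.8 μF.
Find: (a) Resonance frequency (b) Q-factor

Step 1 — Resonance condition Im(Z)=0 gives ω₀ = 1/√(LC).
Step 2 — ω₀ = 1/√(0.02·1.48e-05) = 1838 rad/s.
Step 3 — f₀ = ω₀/(2π) = 292.5 Hz.
Step 4 — Series Q: Q = ω₀L/R = 1838·0.02/510 = 0.07208.

(a) f₀ = 292.5 Hz  (b) Q = 0.07208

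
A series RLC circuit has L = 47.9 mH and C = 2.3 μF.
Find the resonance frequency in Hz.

Step 1 — Resonance condition Im(Z)=0 gives ω₀ = 1/√(LC).
Step 2 — ω₀ = 1/√(0.0479·2.3e-06) = 3013 rad/s.
Step 3 — f₀ = ω₀/(2π) = 479.5 Hz.

f₀ = 479.5 Hz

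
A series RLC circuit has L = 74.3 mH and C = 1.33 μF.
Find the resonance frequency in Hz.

Step 1 — Resonance condition Im(Z)=0 gives ω₀ = 1/√(LC).
Step 2 — ω₀ = 1/√(0.0743·1.33e-06) = 3181 rad/s.
Step 3 — f₀ = ω₀/(2π) = 506.3 Hz.

f₀ = 506.3 Hz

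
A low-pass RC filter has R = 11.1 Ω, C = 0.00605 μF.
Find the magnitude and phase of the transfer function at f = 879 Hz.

Step 1 — Angular frequency: ω = 2π·879 = 5523 rad/s.
Step 2 — Transfer function: H(jω) = 1/(1 + jωRC).
Step 3 — Denominator: 1 + jωRC = 1 + j·5523·11.1·6.05e-09 = 1 + j0.0003709.
Step 4 — H = 1 - j0.0003709.
Step 5 — Magnitude: |H| = 1 (-0.0 dB); phase: φ = -0.0°.

|H| = 1 (-0.0 dB), φ = -0.0°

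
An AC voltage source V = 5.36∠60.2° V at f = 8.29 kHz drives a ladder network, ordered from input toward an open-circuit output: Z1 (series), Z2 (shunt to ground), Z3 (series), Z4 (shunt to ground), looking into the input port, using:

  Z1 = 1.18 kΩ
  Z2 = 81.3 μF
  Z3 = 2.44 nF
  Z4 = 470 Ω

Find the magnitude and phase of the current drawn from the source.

Step 1 — Angular frequency: ω = 2π·f = 2π·8290 = 5.209e+04 rad/s.
Step 2 — Component impedances:
  Z1: Z = R = 1180 Ω
  Z2: Z = 1/(jωC) = -j/(ω·C) = 0 - j0.2361 Ω
  Z3: Z = 1/(jωC) = -j/(ω·C) = 0 - j7868 Ω
  Z4: Z = R = 470 Ω
Step 3 — Ladder network (open output): work backward from the far end, alternating series and parallel combinations. Z_in = 1180 - j0.2361 Ω = 1180∠-0.0° Ω.
Step 4 — Source phasor: V = 5.36∠60.2° V = 2.664 + j4.651 V.
Step 5 — Ohm's law: I = V / Z_total = (2.664 + j4.651) / (1180 - j0.2361) = 0.002257 + j0.003942 A.
Step 6 — Convert to polar: |I| = 0.004542 A, ∠I = 60.2°.

I = 0.004542∠60.2° A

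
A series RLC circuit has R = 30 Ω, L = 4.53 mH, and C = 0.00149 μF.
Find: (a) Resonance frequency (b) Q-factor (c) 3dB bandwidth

Step 1 — Resonance: ω₀ = 1/√(LC) = 1/√(0.00453·1.49e-09) = 3.849e+05 rad/s.
Step 2 — f₀ = ω₀/(2π) = 6.126e+04 Hz.
Step 3 — Series Q: Q = ω₀L/R = 3.849e+05·0.00453/30 = 58.12.
Step 4 — Bandwidth: Δω = ω₀/Q = 6623 rad/s; BW = Δω/(2π) = 1054 Hz.

(a) f₀ = 6.126e+04 Hz  (b) Q = 58.12  (c) BW = 1054 Hz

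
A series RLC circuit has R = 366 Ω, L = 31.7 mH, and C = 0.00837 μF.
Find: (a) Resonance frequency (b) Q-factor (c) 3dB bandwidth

Step 1 — Resonance condition Im(Z)=0 gives ω₀ = 1/√(LC).
Step 2 — ω₀ = 1/√(0.0317·8.37e-09) = 6.139e+04 rad/s.
Step 3 — f₀ = ω₀/(2π) = 9771 Hz.
Step 4 — Series Q: Q = ω₀L/R = 6.139e+04·0.0317/366 = 5.317.
Step 5 — 3dB bandwidth: Δω = ω₀/Q = 1.155e+04 rad/s; BW = Δω/(2π) = 1838 Hz.

(a) f₀ = 9771 Hz  (b) Q = 5.317  (c) BW = 1838 Hz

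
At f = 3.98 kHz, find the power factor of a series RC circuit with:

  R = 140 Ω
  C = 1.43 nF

Step 1 — Angular frequency: ω = 2π·f = 2π·3980 = 2.501e+04 rad/s.
Step 2 — Component impedances:
  R: Z = R = 140 Ω
  C: Z = 1/(jωC) = -j/(ω·C) = 0 - j2.796e+04 Ω
Step 3 — Series combination: Z_total = R + C = 140 - j2.796e+04 Ω = 2.796e+04∠-89.7° Ω.
Step 4 — Power factor: PF = cos(φ) = Re(Z)/|Z| = 140/27964 = 0.005006.
Step 5 — Type: Im(Z) = -2.796e+04 ⇒ leading (phase φ = -89.7°).

PF = 0.005006 (leading, φ = -89.7°)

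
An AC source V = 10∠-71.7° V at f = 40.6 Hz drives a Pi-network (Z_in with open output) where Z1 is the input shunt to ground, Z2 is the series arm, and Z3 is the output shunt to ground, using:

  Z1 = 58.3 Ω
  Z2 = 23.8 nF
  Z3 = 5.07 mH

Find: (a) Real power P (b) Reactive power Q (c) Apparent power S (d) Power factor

Step 1 — Angular frequency: ω = 2π·f = 2π·40.6 = 255.1 rad/s.
Step 2 — Component impedances:
  Z1: Z = R = 58.3 Ω
  Z2: Z = 1/(jωC) = -j/(ω·C) = 0 - j1.647e+05 Ω
  Z3: Z = jωL = j·255.1·0.00507 = 0 + j1.293 Ω
Step 3 — With open output, the series arm Z2 and the output shunt Z3 appear in series to ground: Z2 + Z3 = 0 - j1.647e+05 Ω.
Step 4 — Parallel with input shunt Z1: Z_in = Z1 || (Z2 + Z3) = 58.3 - j0.02064 Ω = 58.3∠-0.0° Ω.
Step 5 — Source phasor: V = 10∠-71.7° V = 3.14 - j9.494 V.
Step 6 — Current: I = V / Z = 0.05392 - j0.1628 A = 0.1715∠-71.7° A.
Step 7 — Complex power: S = V·I* = 1.715 - j0.0006071 VA.
Step 8 — Real power: P = Re(S) = 1.715 W.
Step 9 — Reactive power: Q = Im(S) = -0.0006071 VAR.
Step 10 — Apparent power: |S| = 1.715 VA.
Step 11 — Power factor: PF = P/|S| = 1 (leading).

(a) P = 1.715 W  (b) Q = -0.0006071 VAR  (c) S = 1.715 VA  (d) PF = 1 (leading)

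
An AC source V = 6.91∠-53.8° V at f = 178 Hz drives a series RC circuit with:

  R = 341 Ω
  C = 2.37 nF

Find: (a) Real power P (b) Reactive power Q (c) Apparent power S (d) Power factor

Step 1 — Angular frequency: ω = 2π·f = 2π·178 = 1118 rad/s.
Step 2 — Component impedances:
  R: Z = R = 341 Ω
  C: Z = 1/(jωC) = -j/(ω·C) = 0 - j3.773e+05 Ω
Step 3 — Series combination: Z_total = R + C = 341 - j3.773e+05 Ω = 3.773e+05∠-89.9° Ω.
Step 4 — Source phasor: V = 6.91∠-53.8° V = 4.081 - j5.576 V.
Step 5 — Current: I = V / Z = 1.479e-05 + j1.08e-05 A = 1.832e-05∠36.1° A.
Step 6 — Complex power: S = V·I* = 1.144e-07 - j0.0001266 VA.
Step 7 — Real power: P = Re(S) = 1.144e-07 W.
Step 8 — Reactive power: Q = Im(S) = -0.0001266 VAR.
Step 9 — Apparent power: |S| = 0.0001266 VA.
Step 10 — Power factor: PF = P/|S| = 0.0009039 (leading).

(a) P = 1.144e-07 W  (b) Q = -0.0001266 VAR  (c) S = 0.0001266 VA  (d) PF = 0.0009039 (leading)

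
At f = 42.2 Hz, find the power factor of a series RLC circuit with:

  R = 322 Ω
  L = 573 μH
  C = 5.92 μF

Step 1 — Angular frequency: ω = 2π·f = 2π·42.2 = 265.2 rad/s.
Step 2 — Component impedances:
  R: Z = R = 322 Ω
  L: Z = jωL = j·265.2·0.000573 = 0 + j0.1519 Ω
  C: Z = 1/(jωC) = -j/(ω·C) = 0 - j637.1 Ω
Step 3 — Series combination: Z_total = R + L + C = 322 - j636.9 Ω = 713.7∠-63.2° Ω.
Step 4 — Power factor: PF = cos(φ) = Re(Z)/|Z| = 322/713.7 = 0.4512.
Step 5 — Type: Im(Z) = -636.9 ⇒ leading (phase φ = -63.2°).

PF = 0.4512 (leading, φ = -63.2°)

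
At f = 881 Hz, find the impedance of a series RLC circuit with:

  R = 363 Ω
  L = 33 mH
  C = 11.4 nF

Step 1 — Angular frequency: ω = 2π·f = 2π·881 = 5535 rad/s.
Step 2 — Component impedances:
  R: Z = R = 363 Ω
  L: Z = jωL = j·5535·0.033 = 0 + j182.7 Ω
  C: Z = 1/(jωC) = -j/(ω·C) = 0 - j1.585e+04 Ω
Step 3 — Series combination: Z_total = R + L + C = 363 - j1.566e+04 Ω = 1.567e+04∠-88.7° Ω.

Z = 363 - j1.566e+04 Ω = 1.567e+04∠-88.7° Ω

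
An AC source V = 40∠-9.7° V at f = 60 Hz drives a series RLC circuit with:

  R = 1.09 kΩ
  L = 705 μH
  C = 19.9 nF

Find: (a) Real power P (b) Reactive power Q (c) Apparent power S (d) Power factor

Step 1 — Angular frequency: ω = 2π·f = 2π·60 = 377 rad/s.
Step 2 — Component impedances:
  R: Z = R = 1090 Ω
  L: Z = jωL = j·377·0.000705 = 0 + j0.2658 Ω
  C: Z = 1/(jωC) = -j/(ω·C) = 0 - j1.333e+05 Ω
Step 3 — Series combination: Z_total = R + L + C = 1090 - j1.333e+05 Ω = 1.333e+05∠-89.5° Ω.
Step 4 — Source phasor: V = 40∠-9.7° V = 39.43 - j6.74 V.
Step 5 — Current: I = V / Z = 5.298e-05 + j0.0002954 A = 0.0003001∠79.8° A.
Step 6 — Complex power: S = V·I* = 9.815e-05 - j0.012 VA.
Step 7 — Real power: P = Re(S) = 9.815e-05 W.
Step 8 — Reactive power: Q = Im(S) = -0.012 VAR.
Step 9 — Apparent power: |S| = 0.012 VA.
Step 10 — Power factor: PF = P/|S| = 0.008177 (leading).

(a) P = 9.815e-05 W  (b) Q = -0.012 VAR  (c) S = 0.012 VA  (d) PF = 0.008177 (leading)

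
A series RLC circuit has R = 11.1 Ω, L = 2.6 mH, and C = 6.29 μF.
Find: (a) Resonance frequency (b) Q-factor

Step 1 — Resonance condition Im(Z)=0 gives ω₀ = 1/√(LC).
Step 2 — ω₀ = 1/√(0.0026·6.29e-06) = 7820 rad/s.
Step 3 — f₀ = ω₀/(2π) = 1245 Hz.
Step 4 — Series Q: Q = ω₀L/R = 7820·0.0026/11.1 = 1.832.

(a) f₀ = 1245 Hz  (b) Q = 1.832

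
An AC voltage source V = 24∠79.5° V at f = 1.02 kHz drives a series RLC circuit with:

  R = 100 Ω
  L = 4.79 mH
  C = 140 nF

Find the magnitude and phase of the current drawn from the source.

Step 1 — Angular frequency: ω = 2π·f = 2π·1020 = 6409 rad/s.
Step 2 — Component impedances:
  R: Z = R = 100 Ω
  L: Z = jωL = j·6409·0.00479 = 0 + j30.7 Ω
  C: Z = 1/(jωC) = -j/(ω·C) = 0 - j1115 Ω
Step 3 — Series combination: Z_total = R + L + C = 100 - j1084 Ω = 1088∠-84.7° Ω.
Step 4 — Source phasor: V = 24∠79.5° V = 4.374 + j23.6 V.
Step 5 — Ohm's law: I = V / Z_total = (4.374 + j23.6) / (100 - j1084) = -0.02122 + j0.005993 A.
Step 6 — Convert to polar: |I| = 0.02205 A, ∠I = 164.2°.

I = 0.02205∠164.2° A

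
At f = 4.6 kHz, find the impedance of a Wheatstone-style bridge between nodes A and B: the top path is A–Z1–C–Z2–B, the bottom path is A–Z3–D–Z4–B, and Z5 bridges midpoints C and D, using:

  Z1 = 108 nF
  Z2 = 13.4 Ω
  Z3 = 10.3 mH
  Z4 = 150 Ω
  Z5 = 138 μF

Step 1 — Angular frequency: ω = 2π·f = 2π·4600 = 2.89e+04 rad/s.
Step 2 — Component impedances:
  Z1: Z = 1/(jωC) = -j/(ω·C) = 0 - j320.4 Ω
  Z2: Z = R = 13.4 Ω
  Z3: Z = jωL = j·2.89e+04·0.0103 = 0 + j297.7 Ω
  Z4: Z = R = 150 Ω
  Z5: Z = 1/(jωC) = -j/(ω·C) = 0 - j0.2507 Ω
Step 3 — Bridge requires nodal analysis (the Z5 bridge couples midpoints C and D, so the two paths cannot be reduced to a simple series/parallel combination). Setting node B to ground and injecting 1 A at node A, the 3-node admittance system at A, C, D solves to V_A = Z_AB = 12.38 + j4159 Ω = 4159∠89.8° Ω.

Z = 12.38 + j4159 Ω = 4159∠89.8° Ω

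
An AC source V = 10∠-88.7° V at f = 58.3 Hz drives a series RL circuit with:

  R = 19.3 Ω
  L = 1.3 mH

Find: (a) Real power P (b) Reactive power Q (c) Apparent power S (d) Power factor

Step 1 — Angular frequency: ω = 2π·f = 2π·58.3 = 366.3 rad/s.
Step 2 — Component impedances:
  R: Z = R = 19.3 Ω
  L: Z = jωL = j·366.3·0.0013 = 0 + j0.4762 Ω
Step 3 — Series combination: Z_total = R + L = 19.3 + j0.4762 Ω = 19.31∠1.4° Ω.
Step 4 — Source phasor: V = 10∠-88.7° V = 0.2269 - j9.997 V.
Step 5 — Current: I = V / Z = -0.001025 - j0.518 A = 0.518∠-90.1° A.
Step 6 — Complex power: S = V·I* = 5.178 + j0.1278 VA.
Step 7 — Real power: P = Re(S) = 5.178 W.
Step 8 — Reactive power: Q = Im(S) = 0.1278 VAR.
Step 9 — Apparent power: |S| = 5.18 VA.
Step 10 — Power factor: PF = P/|S| = 0.9997 (lagging).

(a) P = 5.178 W  (b) Q = 0.1278 VAR  (c) S = 5.18 VA  (d) PF = 0.9997 (lagging)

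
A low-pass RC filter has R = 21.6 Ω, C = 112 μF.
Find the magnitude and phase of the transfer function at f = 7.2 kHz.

Step 1 — Angular frequency: ω = 2π·7200 = 4.524e+04 rad/s.
Step 2 — Transfer function: H(jω) = 1/(1 + jωRC).
Step 3 — Denominator: 1 + jωRC = 1 + j·4.524e+04·21.6·0.000112 = 1 + j109.4.
Step 4 — H = 8.348e-05 - j0.009136.
Step 5 — Magnitude: |H| = 0.009137 (-40.8 dB); phase: φ = -89.5°.

|H| = 0.009137 (-40.8 dB), φ = -89.5°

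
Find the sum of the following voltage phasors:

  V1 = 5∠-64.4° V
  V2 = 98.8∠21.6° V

Step 1 — Convert each phasor to rectangular form:
  V1 = 5·(cos(-64.4°) + j·sin(-64.4°)) = 2.16 - j4.509 V
  V2 = 98.8·(cos(21.6°) + j·sin(21.6°)) = 91.86 + j36.37 V
Step 2 — Sum components: V_total = 94.02 + j31.86 V.
Step 3 — Convert to polar: |V_total| = 99.27 V, ∠V_total = 18.7°.

V_total = 99.27∠18.7° V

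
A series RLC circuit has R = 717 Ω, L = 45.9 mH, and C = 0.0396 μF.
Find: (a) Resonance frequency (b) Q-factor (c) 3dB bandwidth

Step 1 — Resonance condition Im(Z)=0 gives ω₀ = 1/√(LC).
Step 2 — ω₀ = 1/√(0.0459·3.96e-08) = 2.346e+04 rad/s.
Step 3 — f₀ = ω₀/(2π) = 3733 Hz.
Step 4 — Series Q: Q = ω₀L/R = 2.346e+04·0.0459/717 = 1.502.
Step 5 — 3dB bandwidth: Δω = ω₀/Q = 1.562e+04 rad/s; BW = Δω/(2π) = 2486 Hz.

(a) f₀ = 3733 Hz  (b) Q = 1.502  (c) BW = 2486 Hz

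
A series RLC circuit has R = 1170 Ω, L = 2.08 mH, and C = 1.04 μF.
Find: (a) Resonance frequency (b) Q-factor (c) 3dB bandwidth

Step 1 — Resonance: ω₀ = 1/√(LC) = 1/√(0.00208·1.04e-06) = 2.15e+04 rad/s.
Step 2 — f₀ = ω₀/(2π) = 3422 Hz.
Step 3 — Series Q: Q = ω₀L/R = 2.15e+04·0.00208/1170 = 0.03822.
Step 4 — Bandwidth: Δω = ω₀/Q = 5.625e+05 rad/s; BW = Δω/(2π) = 8.952e+04 Hz.

(a) f₀ = 3422 Hz  (b) Q = 0.03822  (c) BW = 8.952e+04 Hz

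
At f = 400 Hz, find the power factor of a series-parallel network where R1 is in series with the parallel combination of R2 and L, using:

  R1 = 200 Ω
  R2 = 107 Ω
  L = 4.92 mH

Step 1 — Angular frequency: ω = 2π·f = 2π·400 = 2513 rad/s.
Step 2 — Component impedances:
  R1: Z = R = 200 Ω
  R2: Z = R = 107 Ω
  L: Z = jωL = j·2513·0.00492 = 0 + j12.37 Ω
Step 3 — Parallel branch: R2 || L = 1/(1/R2 + 1/L) = 1.41 + j12.2 Ω.
Step 4 — Series with R1: Z_total = R1 + (R2 || L) = 201.4 + j12.2 Ω = 201.8∠3.5° Ω.
Step 5 — Power factor: PF = cos(φ) = Re(Z)/|Z| = 201.41/201.78 = 0.9982.
Step 6 — Type: Im(Z) = 12.2 ⇒ lagging (phase φ = 3.5°).

PF = 0.9982 (lagging, φ = 3.5°)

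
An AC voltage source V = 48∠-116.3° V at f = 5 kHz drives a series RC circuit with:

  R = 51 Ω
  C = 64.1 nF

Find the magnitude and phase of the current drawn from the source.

Step 1 — Angular frequency: ω = 2π·f = 2π·5000 = 3.142e+04 rad/s.
Step 2 — Component impedances:
  R: Z = R = 51 Ω
  C: Z = 1/(jωC) = -j/(ω·C) = 0 - j496.6 Ω
Step 3 — Series combination: Z_total = R + C = 51 - j496.6 Ω = 499.2∠-84.1° Ω.
Step 4 — Source phasor: V = 48∠-116.3° V = -21.27 - j43.03 V.
Step 5 — Ohm's law: I = V / Z_total = (-21.27 - j43.03) / (51 - j496.6) = 0.0814 - j0.05119 A.
Step 6 — Convert to polar: |I| = 0.09615 A, ∠I = -32.2°.

I = 0.09615∠-32.2° A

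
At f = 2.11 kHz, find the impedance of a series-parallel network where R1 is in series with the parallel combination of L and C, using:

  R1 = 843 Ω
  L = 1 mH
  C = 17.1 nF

Step 1 — Angular frequency: ω = 2π·f = 2π·2110 = 1.326e+04 rad/s.
Step 2 — Component impedances:
  R1: Z = R = 843 Ω
  L: Z = jωL = j·1.326e+04·0.001 = 0 + j13.26 Ω
  C: Z = 1/(jωC) = -j/(ω·C) = 0 - j4411 Ω
Step 3 — Parallel branch: L || C = 1/(1/L + 1/C) = 0 + j13.3 Ω.
Step 4 — Series with R1: Z_total = R1 + (L || C) = 843 + j13.3 Ω = 843.1∠0.9° Ω.

Z = 843 + j13.3 Ω = 843.1∠0.9° Ω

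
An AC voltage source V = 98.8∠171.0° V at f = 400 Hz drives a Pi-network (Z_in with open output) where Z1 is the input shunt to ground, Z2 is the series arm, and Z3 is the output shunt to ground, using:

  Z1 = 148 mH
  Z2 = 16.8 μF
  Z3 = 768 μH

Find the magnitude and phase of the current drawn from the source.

Step 1 — Angular frequency: ω = 2π·f = 2π·400 = 2513 rad/s.
Step 2 — Component impedances:
  Z1: Z = jωL = j·2513·0.148 = 0 + j372 Ω
  Z2: Z = 1/(jωC) = -j/(ω·C) = 0 - j23.68 Ω
  Z3: Z = jωL = j·2513·0.000768 = 0 + j1.93 Ω
Step 3 — With open output, the series arm Z2 and the output shunt Z3 appear in series to ground: Z2 + Z3 = 0 - j21.75 Ω.
Step 4 — Parallel with input shunt Z1: Z_in = Z1 || (Z2 + Z3) = 0 - j23.1 Ω = 23.1∠-90.0° Ω.
Step 5 — Source phasor: V = 98.8∠171.0° V = -97.58 + j15.46 V.
Step 6 — Ohm's law: I = V / Z_total = (-97.58 + j15.46) / (0 - j23.1) = -0.6689 - j4.224 A.
Step 7 — Convert to polar: |I| = 4.276 A, ∠I = -99.0°.

I = 4.276∠-99.0° A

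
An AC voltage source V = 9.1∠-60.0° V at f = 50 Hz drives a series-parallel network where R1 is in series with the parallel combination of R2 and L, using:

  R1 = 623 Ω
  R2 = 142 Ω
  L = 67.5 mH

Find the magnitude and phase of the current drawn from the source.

Step 1 — Angular frequency: ω = 2π·f = 2π·50 = 314.2 rad/s.
Step 2 — Component impedances:
  R1: Z = R = 623 Ω
  R2: Z = R = 142 Ω
  L: Z = jωL = j·314.2·0.0675 = 0 + j21.21 Ω
Step 3 — Parallel branch: R2 || L = 1/(1/R2 + 1/L) = 3.098 + j20.74 Ω.
Step 4 — Series with R1: Z_total = R1 + (R2 || L) = 626.1 + j20.74 Ω = 626.4∠1.9° Ω.
Step 5 — Source phasor: V = 9.1∠-60.0° V = 4.55 - j7.881 V.
Step 6 — Ohm's law: I = V / Z_total = (4.55 - j7.881) / (626.1 + j20.74) = 0.006843 - j0.01281 A.
Step 7 — Convert to polar: |I| = 0.01453 A, ∠I = -61.9°.

I = 0.01453∠-61.9° A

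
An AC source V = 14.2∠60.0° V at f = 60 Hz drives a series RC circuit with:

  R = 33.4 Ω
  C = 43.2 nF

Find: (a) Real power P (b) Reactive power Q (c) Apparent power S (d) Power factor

Step 1 — Angular frequency: ω = 2π·f = 2π·60 = 377 rad/s.
Step 2 — Component impedances:
  R: Z = R = 33.4 Ω
  C: Z = 1/(jωC) = -j/(ω·C) = 0 - j6.14e+04 Ω
Step 3 — Series combination: Z_total = R + C = 33.4 - j6.14e+04 Ω = 6.14e+04∠-90.0° Ω.
Step 4 — Source phasor: V = 14.2∠60.0° V = 7.1 + j12.3 V.
Step 5 — Current: I = V / Z = -0.0002002 + j0.0001157 A = 0.0002313∠150.0° A.
Step 6 — Complex power: S = V·I* = 1.786e-06 - j0.003284 VA.
Step 7 — Real power: P = Re(S) = 1.786e-06 W.
Step 8 — Reactive power: Q = Im(S) = -0.003284 VAR.
Step 9 — Apparent power: |S| = 0.003284 VA.
Step 10 — Power factor: PF = P/|S| = 0.000544 (leading).

(a) P = 1.786e-06 W  (b) Q = -0.003284 VAR  (c) S = 0.003284 VA  (d) PF = 0.000544 (leading)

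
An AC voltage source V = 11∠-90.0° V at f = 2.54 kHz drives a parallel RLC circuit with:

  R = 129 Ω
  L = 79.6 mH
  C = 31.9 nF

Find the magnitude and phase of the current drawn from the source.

Step 1 — Angular frequency: ω = 2π·f = 2π·2540 = 1.596e+04 rad/s.
Step 2 — Component impedances:
  R: Z = R = 129 Ω
  L: Z = jωL = j·1.596e+04·0.0796 = 0 + j1270 Ω
  C: Z = 1/(jωC) = -j/(ω·C) = 0 - j1964 Ω
Step 3 — Parallel combination: 1/Z_total = 1/R + 1/L + 1/C; Z_total = 128.8 + j4.622 Ω = 128.9∠2.1° Ω.
Step 4 — Source phasor: V = 11∠-90.0° V = 0 - j11 V.
Step 5 — Ohm's law: I = V / Z_total = (0 - j11) / (128.8 + j4.622) = -0.003059 - j0.08527 A.
Step 6 — Convert to polar: |I| = 0.08533 A, ∠I = -92.1°.

I = 0.08533∠-92.1° A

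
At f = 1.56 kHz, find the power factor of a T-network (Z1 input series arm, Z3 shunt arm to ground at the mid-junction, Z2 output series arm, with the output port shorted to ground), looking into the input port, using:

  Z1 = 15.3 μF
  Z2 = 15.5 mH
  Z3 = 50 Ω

Step 1 — Angular frequency: ω = 2π·f = 2π·1560 = 9802 rad/s.
Step 2 — Component impedances:
  Z1: Z = 1/(jωC) = -j/(ω·C) = 0 - j6.668 Ω
  Z2: Z = jωL = j·9802·0.0155 = 0 + j151.9 Ω
  Z3: Z = R = 50 Ω
Step 3 — With the output port shorted to ground, the output series arm Z2 runs from the junction to ground; the shunt arm Z3 also runs from the junction to ground. They appear in parallel: Z3 || Z2 = 45.11 + j14.85 Ω.
Step 4 — Series with input arm Z1: Z_in = Z1 + (Z3 || Z2) = 45.11 + j8.179 Ω = 45.85∠10.3° Ω.
Step 5 — Power factor: PF = cos(φ) = Re(Z)/|Z| = 45.114/45.849 = 0.984.
Step 6 — Type: Im(Z) = 8.179 ⇒ lagging (phase φ = 10.3°).

PF = 0.984 (lagging, φ = 10.3°)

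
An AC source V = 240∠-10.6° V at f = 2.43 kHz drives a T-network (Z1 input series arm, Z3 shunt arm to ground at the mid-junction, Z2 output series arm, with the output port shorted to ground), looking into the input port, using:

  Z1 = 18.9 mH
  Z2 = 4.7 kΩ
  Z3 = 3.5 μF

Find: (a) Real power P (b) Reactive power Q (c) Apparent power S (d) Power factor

Step 1 — Angular frequency: ω = 2π·f = 2π·2430 = 1.527e+04 rad/s.
Step 2 — Component impedances:
  Z1: Z = jωL = j·1.527e+04·0.0189 = 0 + j288.6 Ω
  Z2: Z = R = 4700 Ω
  Z3: Z = 1/(jωC) = -j/(ω·C) = 0 - j18.71 Ω
Step 3 — With the output port shorted to ground, the output series arm Z2 runs from the junction to ground; the shunt arm Z3 also runs from the junction to ground. They appear in parallel: Z3 || Z2 = 0.07451 - j18.71 Ω.
Step 4 — Series with input arm Z1: Z_in = Z1 + (Z3 || Z2) = 0.07451 + j269.9 Ω = 269.9∠90.0° Ω.
Step 5 — Source phasor: V = 240∠-10.6° V = 235.9 - j44.15 V.
Step 6 — Current: I = V / Z = -0.1634 - j0.8742 A = 0.8894∠-100.6° A.
Step 7 — Complex power: S = V·I* = 0.05893 + j213.4 VA.
Step 8 — Real power: P = Re(S) = 0.05893 W.
Step 9 — Reactive power: Q = Im(S) = 213.4 VAR.
Step 10 — Apparent power: |S| = 213.4 VA.
Step 11 — Power factor: PF = P/|S| = 0.0002761 (lagging).

(a) P = 0.05893 W  (b) Q = 213.4 VAR  (c) S = 213.4 VA  (d) PF = 0.0002761 (lagging)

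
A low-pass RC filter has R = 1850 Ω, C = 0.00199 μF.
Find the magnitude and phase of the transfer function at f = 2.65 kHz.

Step 1 — Angular frequency: ω = 2π·2650 = 1.665e+04 rad/s.
Step 2 — Transfer function: H(jω) = 1/(1 + jωRC).
Step 3 — Denominator: 1 + jωRC = 1 + j·1.665e+04·1850·1.99e-09 = 1 + j0.0613.
Step 4 — H = 0.9963 - j0.06107.
Step 5 — Magnitude: |H| = 0.9981 (-0.0 dB); phase: φ = -3.5°.

|H| = 0.9981 (-0.0 dB), φ = -3.5°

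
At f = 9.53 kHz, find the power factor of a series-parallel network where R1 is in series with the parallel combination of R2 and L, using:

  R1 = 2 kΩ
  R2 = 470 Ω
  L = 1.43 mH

Step 1 — Angular frequency: ω = 2π·f = 2π·9530 = 5.988e+04 rad/s.
Step 2 — Component impedances:
  R1: Z = R = 2000 Ω
  R2: Z = R = 470 Ω
  L: Z = jωL = j·5.988e+04·0.00143 = 0 + j85.63 Ω
Step 3 — Parallel branch: R2 || L = 1/(1/R2 + 1/L) = 15.1 + j82.88 Ω.
Step 4 — Series with R1: Z_total = R1 + (R2 || L) = 2015 + j82.88 Ω = 2017∠2.4° Ω.
Step 5 — Power factor: PF = cos(φ) = Re(Z)/|Z| = 2015.1/2016.8 = 0.9992.
Step 6 — Type: Im(Z) = 82.88 ⇒ lagging (phase φ = 2.4°).

PF = 0.9992 (lagging, φ = 2.4°)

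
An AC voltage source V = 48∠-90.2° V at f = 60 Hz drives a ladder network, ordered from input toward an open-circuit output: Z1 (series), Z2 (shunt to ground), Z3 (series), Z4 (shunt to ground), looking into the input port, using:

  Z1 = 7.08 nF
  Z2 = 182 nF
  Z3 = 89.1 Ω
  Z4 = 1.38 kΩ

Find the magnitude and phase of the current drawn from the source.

Step 1 — Angular frequency: ω = 2π·f = 2π·60 = 377 rad/s.
Step 2 — Component impedances:
  Z1: Z = 1/(jωC) = -j/(ω·C) = 0 - j3.747e+05 Ω
  Z2: Z = 1/(jωC) = -j/(ω·C) = 0 - j1.457e+04 Ω
  Z3: Z = R = 89.1 Ω
  Z4: Z = R = 1380 Ω
Step 3 — Ladder network (open output): work backward from the far end, alternating series and parallel combinations. Z_in = 1454 - j3.748e+05 Ω = 3.748e+05∠-89.8° Ω.
Step 4 — Source phasor: V = 48∠-90.2° V = -0.1676 - j48 V.
Step 5 — Ohm's law: I = V / Z_total = (-0.1676 - j48) / (1454 - j3.748e+05) = 0.0001281 - j9.439e-07 A.
Step 6 — Convert to polar: |I| = 0.0001281 A, ∠I = -0.4°.

I = 0.0001281∠-0.4° A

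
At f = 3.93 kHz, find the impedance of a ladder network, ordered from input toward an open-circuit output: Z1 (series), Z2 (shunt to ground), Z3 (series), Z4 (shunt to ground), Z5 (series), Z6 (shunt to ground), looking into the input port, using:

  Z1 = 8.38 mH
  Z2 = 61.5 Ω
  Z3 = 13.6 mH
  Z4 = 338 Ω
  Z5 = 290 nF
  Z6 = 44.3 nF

Step 1 — Angular frequency: ω = 2π·f = 2π·3930 = 2.469e+04 rad/s.
Step 2 — Component impedances:
  Z1: Z = jωL = j·2.469e+04·0.00838 = 0 + j206.9 Ω
  Z2: Z = R = 61.5 Ω
  Z3: Z = jωL = j·2.469e+04·0.0136 = 0 + j335.8 Ω
  Z4: Z = R = 338 Ω
  Z5: Z = 1/(jωC) = -j/(ω·C) = 0 - j139.6 Ω
  Z6: Z = 1/(jωC) = -j/(ω·C) = 0 - j914.2 Ω
Step 3 — Ladder network (open output): work backward from the far end, alternating series and parallel combinations. Z_in = 54.24 + j211.6 Ω = 218.5∠75.6° Ω.

Z = 54.24 + j211.6 Ω = 218.5∠75.6° Ω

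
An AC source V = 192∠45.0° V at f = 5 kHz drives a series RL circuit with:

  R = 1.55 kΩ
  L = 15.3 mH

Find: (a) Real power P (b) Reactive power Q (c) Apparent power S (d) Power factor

Step 1 — Angular frequency: ω = 2π·f = 2π·5000 = 3.142e+04 rad/s.
Step 2 — Component impedances:
  R: Z = R = 1550 Ω
  L: Z = jωL = j·3.142e+04·0.0153 = 0 + j480.7 Ω
Step 3 — Series combination: Z_total = R + L = 1550 + j480.7 Ω = 1623∠17.2° Ω.
Step 4 — Source phasor: V = 192∠45.0° V = 135.8 + j135.8 V.
Step 5 — Current: I = V / Z = 0.1047 + j0.05513 A = 0.1183∠27.8° A.
Step 6 — Complex power: S = V·I* = 21.7 + j6.728 VA.
Step 7 — Real power: P = Re(S) = 21.7 W.
Step 8 — Reactive power: Q = Im(S) = 6.728 VAR.
Step 9 — Apparent power: |S| = 22.72 VA.
Step 10 — Power factor: PF = P/|S| = 0.9551 (lagging).

(a) P = 21.7 W  (b) Q = 6.728 VAR  (c) S = 22.72 VA  (d) PF = 0.9551 (lagging)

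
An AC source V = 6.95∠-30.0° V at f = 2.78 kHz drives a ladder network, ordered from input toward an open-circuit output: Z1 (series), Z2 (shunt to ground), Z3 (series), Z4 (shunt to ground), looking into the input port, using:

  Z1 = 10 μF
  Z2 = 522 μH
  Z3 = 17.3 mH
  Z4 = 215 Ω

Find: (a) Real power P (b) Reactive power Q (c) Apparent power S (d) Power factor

Step 1 — Angular frequency: ω = 2π·f = 2π·2780 = 1.747e+04 rad/s.
Step 2 — Component impedances:
  Z1: Z = 1/(jωC) = -j/(ω·C) = 0 - j5.725 Ω
  Z2: Z = jωL = j·1.747e+04·0.000522 = 0 + j9.118 Ω
  Z3: Z = jωL = j·1.747e+04·0.0173 = 0 + j302.2 Ω
  Z4: Z = R = 215 Ω
Step 3 — Ladder network (open output): work backward from the far end, alternating series and parallel combinations. Z_in = 0.1249 + j3.212 Ω = 3.215∠87.8° Ω.
Step 4 — Source phasor: V = 6.95∠-30.0° V = 6.019 - j3.475 V.
Step 5 — Current: I = V / Z = -1.007 - j1.913 A = 2.162∠-117.8° A.
Step 6 — Complex power: S = V·I* = 0.5837 + j15.01 VA.
Step 7 — Real power: P = Re(S) = 0.5837 W.
Step 8 — Reactive power: Q = Im(S) = 15.01 VAR.
Step 9 — Apparent power: |S| = 15.03 VA.
Step 10 — Power factor: PF = P/|S| = 0.03885 (lagging).

(a) P = 0.5837 W  (b) Q = 15.01 VAR  (c) S = 15.03 VA  (d) PF = 0.03885 (lagging)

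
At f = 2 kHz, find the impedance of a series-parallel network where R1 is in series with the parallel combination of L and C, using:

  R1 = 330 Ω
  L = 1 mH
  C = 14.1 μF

Step 1 — Angular frequency: ω = 2π·f = 2π·2000 = 1.257e+04 rad/s.
Step 2 — Component impedances:
  R1: Z = R = 330 Ω
  L: Z = jωL = j·1.257e+04·0.001 = 0 + j12.57 Ω
  C: Z = 1/(jωC) = -j/(ω·C) = 0 - j5.644 Ω
Step 3 — Parallel branch: L || C = 1/(1/L + 1/C) = 0 - j10.25 Ω.
Step 4 — Series with R1: Z_total = R1 + (L || C) = 330 - j10.25 Ω = 330.2∠-1.8° Ω.

Z = 330 - j10.25 Ω = 330.2∠-1.8° Ω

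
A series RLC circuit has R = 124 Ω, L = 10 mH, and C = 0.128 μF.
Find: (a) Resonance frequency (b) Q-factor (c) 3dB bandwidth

Step 1 — Resonance condition Im(Z)=0 gives ω₀ = 1/√(LC).
Step 2 — ω₀ = 1/√(0.01·1.28e-07) = 2.795e+04 rad/s.
Step 3 — f₀ = ω₀/(2π) = 4449 Hz.
Step 4 — Series Q: Q = ω₀L/R = 2.795e+04·0.01/124 = 2.254.
Step 5 — 3dB bandwidth: Δω = ω₀/Q = 1.24e+04 rad/s; BW = Δω/(2π) = 1974 Hz.

(a) f₀ = 4449 Hz  (b) Q = 2.254  (c) BW = 1974 Hz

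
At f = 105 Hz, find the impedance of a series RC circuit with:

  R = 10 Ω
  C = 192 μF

Step 1 — Angular frequency: ω = 2π·f = 2π·105 = 659.7 rad/s.
Step 2 — Component impedances:
  R: Z = R = 10 Ω
  C: Z = 1/(jωC) = -j/(ω·C) = 0 - j7.895 Ω
Step 3 — Series combination: Z_total = R + C = 10 - j7.895 Ω = 12.74∠-38.3° Ω.

Z = 10 - j7.895 Ω = 12.74∠-38.3° Ω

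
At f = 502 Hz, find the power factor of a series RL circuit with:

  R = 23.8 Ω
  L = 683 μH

Step 1 — Angular frequency: ω = 2π·f = 2π·502 = 3154 rad/s.
Step 2 — Component impedances:
  R: Z = R = 23.8 Ω
  L: Z = jωL = j·3154·0.000683 = 0 + j2.154 Ω
Step 3 — Series combination: Z_total = R + L = 23.8 + j2.154 Ω = 23.9∠5.2° Ω.
Step 4 — Power factor: PF = cos(φ) = Re(Z)/|Z| = 23.8/23.897 = 0.9959.
Step 5 — Type: Im(Z) = 2.154 ⇒ lagging (phase φ = 5.2°).

PF = 0.9959 (lagging, φ = 5.2°)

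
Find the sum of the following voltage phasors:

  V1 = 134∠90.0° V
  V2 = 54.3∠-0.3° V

Step 1 — Convert each phasor to rectangular form:
  V1 = 134·(cos(90.0°) + j·sin(90.0°)) = 0 + j134 V
  V2 = 54.3·(cos(-0.3°) + j·sin(-0.3°)) = 54.3 - j0.2843 V
Step 2 — Sum components: V_total = 54.3 + j133.7 V.
Step 3 — Convert to polar: |V_total| = 144.3 V, ∠V_total = 67.9°.

V_total = 144.3∠67.9° V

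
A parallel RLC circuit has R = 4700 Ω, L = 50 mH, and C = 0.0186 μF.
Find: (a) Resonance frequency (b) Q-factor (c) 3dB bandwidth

Step 1 — Resonance: ω₀ = 1/√(LC) = 1/√(0.05·1.86e-08) = 3.279e+04 rad/s.
Step 2 — f₀ = ω₀/(2π) = 5219 Hz.
Step 3 — Parallel Q: Q = R/(ω₀L) = 4700/(3.279e+04·0.05) = 2.867.
Step 4 — Bandwidth: Δω = ω₀/Q = 1.144e+04 rad/s; BW = Δω/(2π) = 1821 Hz.

(a) f₀ = 5219 Hz  (b) Q = 2.867  (c) BW = 1821 Hz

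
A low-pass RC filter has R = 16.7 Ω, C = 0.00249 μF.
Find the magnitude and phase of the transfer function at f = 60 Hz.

Step 1 — Angular frequency: ω = 2π·60 = 377 rad/s.
Step 2 — Transfer function: H(jω) = 1/(1 + jωRC).
Step 3 — Denominator: 1 + jωRC = 1 + j·377·16.7·2.49e-09 = 1 + j1.568e-05.
Step 4 — H = 1 - j1.568e-05.
Step 5 — Magnitude: |H| = 1 (-0.0 dB); phase: φ = -0.0°.

|H| = 1 (-0.0 dB), φ = -0.0°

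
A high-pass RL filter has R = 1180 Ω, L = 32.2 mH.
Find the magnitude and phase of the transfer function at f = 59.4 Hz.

Step 1 — Angular frequency: ω = 2π·59.4 = 373.2 rad/s.
Step 2 — Transfer function: H(jω) = jωL/(R + jωL).
Step 3 — Numerator jωL = j·12.02; denominator R + jωL = 1180 + j12.02.
Step 4 — H = 0.0001037 + j0.01018.
Step 5 — Magnitude: |H| = 0.01018 (-39.8 dB); phase: φ = 89.4°.

|H| = 0.01018 (-39.8 dB), φ = 89.4°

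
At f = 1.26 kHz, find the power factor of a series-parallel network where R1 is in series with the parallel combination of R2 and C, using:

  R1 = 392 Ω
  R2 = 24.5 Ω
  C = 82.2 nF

Step 1 — Angular frequency: ω = 2π·f = 2π·1260 = 7917 rad/s.
Step 2 — Component impedances:
  R1: Z = R = 392 Ω
  R2: Z = R = 24.5 Ω
  C: Z = 1/(jωC) = -j/(ω·C) = 0 - j1537 Ω
Step 3 — Parallel branch: R2 || C = 1/(1/R2 + 1/C) = 24.49 - j0.3905 Ω.
Step 4 — Series with R1: Z_total = R1 + (R2 || C) = 416.5 - j0.3905 Ω = 416.5∠-0.1° Ω.
Step 5 — Power factor: PF = cos(φ) = Re(Z)/|Z| = 416.5/416.5 = 1.
Step 6 — Type: Im(Z) = -0.3905 ⇒ leading (phase φ = -0.1°).

PF = 1 (leading, φ = -0.1°)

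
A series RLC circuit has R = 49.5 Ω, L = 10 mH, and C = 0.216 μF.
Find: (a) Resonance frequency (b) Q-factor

Step 1 — Resonance condition Im(Z)=0 gives ω₀ = 1/√(LC).
Step 2 — ω₀ = 1/√(0.01·2.16e-07) = 2.152e+04 rad/s.
Step 3 — f₀ = ω₀/(2π) = 3424 Hz.
Step 4 — Series Q: Q = ω₀L/R = 2.152e+04·0.01/49.5 = 4.347.

(a) f₀ = 3424 Hz  (b) Q = 4.347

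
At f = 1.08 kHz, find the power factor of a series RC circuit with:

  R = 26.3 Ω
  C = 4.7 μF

Step 1 — Angular frequency: ω = 2π·f = 2π·1080 = 6786 rad/s.
Step 2 — Component impedances:
  R: Z = R = 26.3 Ω
  C: Z = 1/(jωC) = -j/(ω·C) = 0 - j31.35 Ω
Step 3 — Series combination: Z_total = R + C = 26.3 - j31.35 Ω = 40.92∠-50.0° Ω.
Step 4 — Power factor: PF = cos(φ) = Re(Z)/|Z| = 26.3/40.92 = 0.6427.
Step 5 — Type: Im(Z) = -31.35 ⇒ leading (phase φ = -50.0°).

PF = 0.6427 (leading, φ = -50.0°)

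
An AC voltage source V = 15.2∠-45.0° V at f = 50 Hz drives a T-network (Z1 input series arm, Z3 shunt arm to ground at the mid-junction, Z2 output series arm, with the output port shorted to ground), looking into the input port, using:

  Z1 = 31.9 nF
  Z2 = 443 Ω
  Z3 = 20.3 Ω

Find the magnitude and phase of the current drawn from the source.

Step 1 — Angular frequency: ω = 2π·f = 2π·50 = 314.2 rad/s.
Step 2 — Component impedances:
  Z1: Z = 1/(jωC) = -j/(ω·C) = 0 - j9.978e+04 Ω
  Z2: Z = R = 443 Ω
  Z3: Z = R = 20.3 Ω
Step 3 — With the output port shorted to ground, the output series arm Z2 runs from the junction to ground; the shunt arm Z3 also runs from the junction to ground. They appear in parallel: Z3 || Z2 = 19.41 Ω.
Step 4 — Series with input arm Z1: Z_in = Z1 + (Z3 || Z2) = 19.41 - j9.978e+04 Ω = 9.978e+04∠-90.0° Ω.
Step 5 — Source phasor: V = 15.2∠-45.0° V = 10.75 - j10.75 V.
Step 6 — Ohm's law: I = V / Z_total = (10.75 - j10.75) / (19.41 - j9.978e+04) = 0.0001077 + j0.0001077 A.
Step 7 — Convert to polar: |I| = 0.0001523 A, ∠I = 45.0°.

I = 0.0001523∠45.0° A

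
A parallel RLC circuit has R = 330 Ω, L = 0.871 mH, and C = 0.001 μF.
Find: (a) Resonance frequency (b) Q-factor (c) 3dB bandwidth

Step 1 — Resonance: ω₀ = 1/√(LC) = 1/√(0.000871·1e-09) = 1.071e+06 rad/s.
Step 2 — f₀ = ω₀/(2π) = 1.705e+05 Hz.
Step 3 — Parallel Q: Q = R/(ω₀L) = 330/(1.071e+06·0.000871) = 0.3536.
Step 4 — Bandwidth: Δω = ω₀/Q = 3.03e+06 rad/s; BW = Δω/(2π) = 4.823e+05 Hz.

(a) f₀ = 1.705e+05 Hz  (b) Q = 0.3536  (c) BW = 4.823e+05 Hz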